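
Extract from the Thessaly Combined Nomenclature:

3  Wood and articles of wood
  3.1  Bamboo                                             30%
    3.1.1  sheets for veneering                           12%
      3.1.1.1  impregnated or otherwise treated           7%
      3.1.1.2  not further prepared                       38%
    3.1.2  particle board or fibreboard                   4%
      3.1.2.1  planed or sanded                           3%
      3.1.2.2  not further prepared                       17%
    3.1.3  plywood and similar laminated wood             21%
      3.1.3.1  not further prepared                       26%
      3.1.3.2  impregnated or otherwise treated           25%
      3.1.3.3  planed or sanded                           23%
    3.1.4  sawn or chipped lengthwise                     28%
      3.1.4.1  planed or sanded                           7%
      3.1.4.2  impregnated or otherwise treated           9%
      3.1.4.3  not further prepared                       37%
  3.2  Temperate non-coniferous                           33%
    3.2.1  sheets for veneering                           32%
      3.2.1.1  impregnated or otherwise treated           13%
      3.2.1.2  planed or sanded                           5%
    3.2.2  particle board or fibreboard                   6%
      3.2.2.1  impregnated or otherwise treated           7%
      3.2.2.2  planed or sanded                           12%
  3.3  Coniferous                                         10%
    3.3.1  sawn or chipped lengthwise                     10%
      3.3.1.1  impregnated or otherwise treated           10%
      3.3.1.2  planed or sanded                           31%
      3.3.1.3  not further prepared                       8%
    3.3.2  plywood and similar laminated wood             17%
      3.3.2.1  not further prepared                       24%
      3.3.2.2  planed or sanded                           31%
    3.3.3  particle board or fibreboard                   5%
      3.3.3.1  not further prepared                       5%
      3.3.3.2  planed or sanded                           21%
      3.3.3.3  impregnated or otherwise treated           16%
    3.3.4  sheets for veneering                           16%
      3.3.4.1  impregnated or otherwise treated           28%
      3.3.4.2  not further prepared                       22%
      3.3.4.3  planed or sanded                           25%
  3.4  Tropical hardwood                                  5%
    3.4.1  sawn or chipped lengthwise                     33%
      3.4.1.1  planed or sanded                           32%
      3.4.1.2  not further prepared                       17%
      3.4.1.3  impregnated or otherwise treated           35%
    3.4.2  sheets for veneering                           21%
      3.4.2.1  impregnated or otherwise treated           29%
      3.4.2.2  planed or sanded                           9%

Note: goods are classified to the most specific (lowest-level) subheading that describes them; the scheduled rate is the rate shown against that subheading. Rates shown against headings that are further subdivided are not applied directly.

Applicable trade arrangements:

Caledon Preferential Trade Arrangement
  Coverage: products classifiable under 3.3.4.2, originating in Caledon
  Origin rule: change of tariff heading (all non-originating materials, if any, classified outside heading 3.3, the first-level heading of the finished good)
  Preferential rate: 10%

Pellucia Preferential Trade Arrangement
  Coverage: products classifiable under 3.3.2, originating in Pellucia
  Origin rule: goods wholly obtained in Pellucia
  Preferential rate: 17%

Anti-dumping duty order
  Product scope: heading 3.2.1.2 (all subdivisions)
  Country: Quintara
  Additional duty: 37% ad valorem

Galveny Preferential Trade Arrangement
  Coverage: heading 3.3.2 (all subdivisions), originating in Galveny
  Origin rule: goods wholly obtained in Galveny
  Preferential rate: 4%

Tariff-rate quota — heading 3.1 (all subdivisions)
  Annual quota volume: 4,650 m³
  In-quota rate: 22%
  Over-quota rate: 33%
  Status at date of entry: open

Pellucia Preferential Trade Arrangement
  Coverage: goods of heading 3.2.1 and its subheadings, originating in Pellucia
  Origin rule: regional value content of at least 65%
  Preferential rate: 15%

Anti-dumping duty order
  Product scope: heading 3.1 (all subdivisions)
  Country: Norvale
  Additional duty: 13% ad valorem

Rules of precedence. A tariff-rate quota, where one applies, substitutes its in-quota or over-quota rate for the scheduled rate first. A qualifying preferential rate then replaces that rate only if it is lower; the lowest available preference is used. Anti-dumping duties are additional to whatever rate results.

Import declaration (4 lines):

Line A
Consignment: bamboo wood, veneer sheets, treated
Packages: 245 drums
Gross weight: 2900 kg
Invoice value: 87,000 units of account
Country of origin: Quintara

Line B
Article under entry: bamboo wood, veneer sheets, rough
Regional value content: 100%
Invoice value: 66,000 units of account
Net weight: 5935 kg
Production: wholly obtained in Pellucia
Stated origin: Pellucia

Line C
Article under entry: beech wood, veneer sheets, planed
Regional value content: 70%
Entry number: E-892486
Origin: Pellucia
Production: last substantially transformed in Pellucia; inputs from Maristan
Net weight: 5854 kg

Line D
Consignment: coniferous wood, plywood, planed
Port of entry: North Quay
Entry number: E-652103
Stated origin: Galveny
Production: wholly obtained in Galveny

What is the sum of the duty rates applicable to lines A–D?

53%

Line A: bamboo → 3.1; veneer sheets → 3.1.1; treated → 3.1.1.1. Scheduled 7%. quota on 3.1 open → in-quota 22%. → 22%.
Line B: bamboo → 3.1; veneer sheets → 3.1.1; rough → 3.1.1.2. Scheduled 38%. quota on 3.1 open → in-quota 22%; Pellucia agreement on 3.3.2: 3.1.1.2 not covered; Pellucia agreement on 3.2.1: 3.1.1.2 not covered. → 22%.
Line C: beech → 3.2; veneer sheets → 3.2.1; planed → 3.2.1.2. Scheduled 5%. Pellucia agreement on 3.3.2: 3.2.1.2 not covered; Pellucia agreement on 3.2.1: RVC ≥ 65% → 15% available; preference 15% not lower than 5% → no reduction. → 5%.
Line D: coniferous → 3.3; plywood → 3.3.2; planed → 3.3.2.2. Scheduled 31%. Galveny agreement on 3.3.2: wholly obtained → 4% available; preferential 4%. → 4%.
Sum: 22% + 22% + 5% + 4% = 53%.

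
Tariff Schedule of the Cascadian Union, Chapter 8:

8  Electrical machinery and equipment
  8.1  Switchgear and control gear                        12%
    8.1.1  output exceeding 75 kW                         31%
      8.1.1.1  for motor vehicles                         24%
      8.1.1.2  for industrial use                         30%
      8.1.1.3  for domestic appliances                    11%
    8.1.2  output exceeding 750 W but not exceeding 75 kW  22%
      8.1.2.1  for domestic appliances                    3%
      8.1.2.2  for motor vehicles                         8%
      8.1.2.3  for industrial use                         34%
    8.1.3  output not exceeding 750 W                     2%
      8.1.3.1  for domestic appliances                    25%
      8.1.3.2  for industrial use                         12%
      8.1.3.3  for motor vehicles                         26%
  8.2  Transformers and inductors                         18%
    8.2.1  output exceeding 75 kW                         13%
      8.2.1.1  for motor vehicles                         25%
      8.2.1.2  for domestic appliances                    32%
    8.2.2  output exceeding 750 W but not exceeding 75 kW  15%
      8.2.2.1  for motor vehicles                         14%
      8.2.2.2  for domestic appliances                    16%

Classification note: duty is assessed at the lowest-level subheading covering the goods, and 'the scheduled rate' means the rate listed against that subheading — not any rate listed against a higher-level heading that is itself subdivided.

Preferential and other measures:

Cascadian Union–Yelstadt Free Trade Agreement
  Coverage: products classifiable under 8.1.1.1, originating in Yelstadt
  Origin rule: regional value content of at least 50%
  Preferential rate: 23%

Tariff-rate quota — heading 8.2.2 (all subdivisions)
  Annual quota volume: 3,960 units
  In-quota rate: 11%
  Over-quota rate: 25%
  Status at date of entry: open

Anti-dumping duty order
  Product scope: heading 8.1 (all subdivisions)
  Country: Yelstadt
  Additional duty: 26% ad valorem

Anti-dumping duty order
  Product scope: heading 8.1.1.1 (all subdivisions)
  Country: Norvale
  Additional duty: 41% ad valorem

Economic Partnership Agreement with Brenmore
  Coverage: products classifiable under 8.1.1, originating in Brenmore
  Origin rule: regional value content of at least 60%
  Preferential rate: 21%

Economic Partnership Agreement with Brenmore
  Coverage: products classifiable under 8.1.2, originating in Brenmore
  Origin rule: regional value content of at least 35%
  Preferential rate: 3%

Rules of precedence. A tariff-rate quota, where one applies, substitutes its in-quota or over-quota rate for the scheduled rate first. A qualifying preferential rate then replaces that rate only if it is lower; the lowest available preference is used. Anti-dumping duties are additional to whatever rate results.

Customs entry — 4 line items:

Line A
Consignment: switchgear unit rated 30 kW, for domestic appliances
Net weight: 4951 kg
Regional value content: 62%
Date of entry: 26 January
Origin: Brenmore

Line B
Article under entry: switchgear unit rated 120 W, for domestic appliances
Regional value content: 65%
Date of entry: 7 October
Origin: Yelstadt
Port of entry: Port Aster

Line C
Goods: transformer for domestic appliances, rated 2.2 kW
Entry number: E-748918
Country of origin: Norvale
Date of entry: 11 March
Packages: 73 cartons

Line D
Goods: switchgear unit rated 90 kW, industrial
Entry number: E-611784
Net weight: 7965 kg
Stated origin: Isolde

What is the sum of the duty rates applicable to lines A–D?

Line A: switchgear unit → 8.1; rated 30 kW → 8.1.2; for domestic appliances → 8.1.2.1. Scheduled 3%. Brenmore agreement on 8.1.1: 8.1.2.1 not covered; Brenmore agreement on 8.1.2: RVC ≥ 35% → 3% available; preference 3% not lower than 3% → no reduction. → 3%.
Line B: switchgear unit → 8.1; rated 120 W → 8.1.3; for domestic appliances → 8.1.3.1. Scheduled 25%. Yelstadt agreement on 8.1.1.1: 8.1.3.1 not covered; anti-dumping (Yelstadt, 8.1): +26%; total 25% + 26% = 51%. → 51%.
Line C: transformer → 8.2; rated 2.2 kW → 8.2.2; for domestic appliances → 8.2.2.2. Scheduled 16%. quota on 8.2.2 open → in-quota 11%. → 11%.
Line D: switchgear unit → 8.1; rated 90 kW → 8.1.1; industrial → 8.1.1.2. Scheduled 30%. No special measure applies. → 30%.
Sum: 3% + 51% + 11% + 30% = 95%.

95%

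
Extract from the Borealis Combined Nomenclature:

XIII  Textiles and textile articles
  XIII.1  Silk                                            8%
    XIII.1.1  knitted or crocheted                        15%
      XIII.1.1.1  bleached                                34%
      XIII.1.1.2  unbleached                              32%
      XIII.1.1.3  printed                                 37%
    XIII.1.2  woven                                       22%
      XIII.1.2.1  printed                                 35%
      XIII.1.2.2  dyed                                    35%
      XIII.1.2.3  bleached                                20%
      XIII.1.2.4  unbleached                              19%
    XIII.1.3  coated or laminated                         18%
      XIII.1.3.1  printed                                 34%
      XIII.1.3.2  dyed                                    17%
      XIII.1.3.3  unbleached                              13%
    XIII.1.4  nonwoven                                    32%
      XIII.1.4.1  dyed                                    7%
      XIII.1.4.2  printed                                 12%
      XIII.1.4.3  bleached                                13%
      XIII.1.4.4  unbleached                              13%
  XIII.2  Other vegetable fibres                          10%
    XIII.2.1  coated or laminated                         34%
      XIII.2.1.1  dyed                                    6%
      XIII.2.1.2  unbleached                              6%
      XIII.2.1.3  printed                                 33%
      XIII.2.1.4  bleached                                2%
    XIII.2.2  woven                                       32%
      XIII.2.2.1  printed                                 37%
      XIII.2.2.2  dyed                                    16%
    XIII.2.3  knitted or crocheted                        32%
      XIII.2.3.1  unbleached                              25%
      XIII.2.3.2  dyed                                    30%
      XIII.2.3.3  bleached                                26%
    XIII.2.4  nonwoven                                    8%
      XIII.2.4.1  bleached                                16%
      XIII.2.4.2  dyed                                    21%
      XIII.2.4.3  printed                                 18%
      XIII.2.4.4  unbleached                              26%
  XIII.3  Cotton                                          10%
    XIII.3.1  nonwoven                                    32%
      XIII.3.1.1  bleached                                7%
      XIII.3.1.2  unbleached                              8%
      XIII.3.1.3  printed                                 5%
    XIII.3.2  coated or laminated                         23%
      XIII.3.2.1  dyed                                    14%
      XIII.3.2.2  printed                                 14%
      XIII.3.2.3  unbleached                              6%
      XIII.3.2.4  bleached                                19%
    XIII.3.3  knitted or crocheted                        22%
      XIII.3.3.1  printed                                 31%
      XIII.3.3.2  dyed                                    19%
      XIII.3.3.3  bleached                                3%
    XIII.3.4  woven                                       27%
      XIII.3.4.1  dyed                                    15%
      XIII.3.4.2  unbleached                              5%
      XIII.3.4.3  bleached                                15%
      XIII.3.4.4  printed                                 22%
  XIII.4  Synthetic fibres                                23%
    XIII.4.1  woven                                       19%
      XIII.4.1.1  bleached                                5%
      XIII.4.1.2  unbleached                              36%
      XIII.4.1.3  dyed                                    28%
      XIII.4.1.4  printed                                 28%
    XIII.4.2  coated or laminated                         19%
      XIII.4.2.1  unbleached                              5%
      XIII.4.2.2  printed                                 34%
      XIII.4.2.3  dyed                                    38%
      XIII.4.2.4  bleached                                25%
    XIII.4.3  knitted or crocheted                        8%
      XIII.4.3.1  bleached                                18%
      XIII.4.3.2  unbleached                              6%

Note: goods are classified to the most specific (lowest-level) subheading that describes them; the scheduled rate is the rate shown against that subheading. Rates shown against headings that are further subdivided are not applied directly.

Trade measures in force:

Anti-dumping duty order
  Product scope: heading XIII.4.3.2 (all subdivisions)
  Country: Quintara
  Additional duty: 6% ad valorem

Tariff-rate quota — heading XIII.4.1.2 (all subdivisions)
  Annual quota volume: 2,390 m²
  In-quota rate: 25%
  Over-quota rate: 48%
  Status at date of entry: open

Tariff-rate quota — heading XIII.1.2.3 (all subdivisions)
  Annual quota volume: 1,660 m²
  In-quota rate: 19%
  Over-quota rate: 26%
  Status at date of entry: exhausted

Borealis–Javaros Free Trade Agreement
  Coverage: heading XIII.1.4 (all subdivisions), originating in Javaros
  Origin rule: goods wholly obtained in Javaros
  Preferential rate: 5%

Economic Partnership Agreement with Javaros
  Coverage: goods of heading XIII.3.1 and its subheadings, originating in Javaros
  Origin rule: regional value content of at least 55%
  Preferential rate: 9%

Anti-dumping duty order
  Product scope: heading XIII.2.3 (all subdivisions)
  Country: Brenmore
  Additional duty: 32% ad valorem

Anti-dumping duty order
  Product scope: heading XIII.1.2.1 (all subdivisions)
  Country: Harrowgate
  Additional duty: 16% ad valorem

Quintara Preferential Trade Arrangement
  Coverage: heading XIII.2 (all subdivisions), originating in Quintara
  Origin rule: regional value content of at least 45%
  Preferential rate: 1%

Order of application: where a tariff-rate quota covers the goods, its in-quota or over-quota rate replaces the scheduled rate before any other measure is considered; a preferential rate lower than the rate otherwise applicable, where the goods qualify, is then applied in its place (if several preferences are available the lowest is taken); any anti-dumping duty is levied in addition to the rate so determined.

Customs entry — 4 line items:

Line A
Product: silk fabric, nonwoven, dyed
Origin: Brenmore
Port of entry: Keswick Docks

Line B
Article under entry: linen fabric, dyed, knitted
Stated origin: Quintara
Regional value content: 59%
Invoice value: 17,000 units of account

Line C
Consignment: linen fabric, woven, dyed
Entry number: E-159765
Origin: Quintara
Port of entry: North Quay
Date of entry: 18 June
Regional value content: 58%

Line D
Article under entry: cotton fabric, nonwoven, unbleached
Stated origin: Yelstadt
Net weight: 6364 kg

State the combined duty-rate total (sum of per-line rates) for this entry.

Line A: silk → XIII.1; nonwoven → XIII.1.4; dyed → XIII.1.4.1. Scheduled 7%. No special measure applies. → 7%.
Line B: linen → XIII.2; knitted → XIII.2.3; dyed → XIII.2.3.2. Scheduled 30%. Quintara agreement on XIII.2: RVC ≥ 45% → 1% available; preferential 1%. → 1%.
Line C: linen → XIII.2; woven → XIII.2.2; dyed → XIII.2.2.2. Scheduled 16%. Quintara agreement on XIII.2: RVC ≥ 45% → 1% available; preferential 1%. → 1%.
Line D: cotton → XIII.3; nonwoven → XIII.3.1; unbleached → XIII.3.1.2. Scheduled 8%. No special measure applies. → 8%.
Sum: 7% + 1% + 1% + 8% = 17%.

17%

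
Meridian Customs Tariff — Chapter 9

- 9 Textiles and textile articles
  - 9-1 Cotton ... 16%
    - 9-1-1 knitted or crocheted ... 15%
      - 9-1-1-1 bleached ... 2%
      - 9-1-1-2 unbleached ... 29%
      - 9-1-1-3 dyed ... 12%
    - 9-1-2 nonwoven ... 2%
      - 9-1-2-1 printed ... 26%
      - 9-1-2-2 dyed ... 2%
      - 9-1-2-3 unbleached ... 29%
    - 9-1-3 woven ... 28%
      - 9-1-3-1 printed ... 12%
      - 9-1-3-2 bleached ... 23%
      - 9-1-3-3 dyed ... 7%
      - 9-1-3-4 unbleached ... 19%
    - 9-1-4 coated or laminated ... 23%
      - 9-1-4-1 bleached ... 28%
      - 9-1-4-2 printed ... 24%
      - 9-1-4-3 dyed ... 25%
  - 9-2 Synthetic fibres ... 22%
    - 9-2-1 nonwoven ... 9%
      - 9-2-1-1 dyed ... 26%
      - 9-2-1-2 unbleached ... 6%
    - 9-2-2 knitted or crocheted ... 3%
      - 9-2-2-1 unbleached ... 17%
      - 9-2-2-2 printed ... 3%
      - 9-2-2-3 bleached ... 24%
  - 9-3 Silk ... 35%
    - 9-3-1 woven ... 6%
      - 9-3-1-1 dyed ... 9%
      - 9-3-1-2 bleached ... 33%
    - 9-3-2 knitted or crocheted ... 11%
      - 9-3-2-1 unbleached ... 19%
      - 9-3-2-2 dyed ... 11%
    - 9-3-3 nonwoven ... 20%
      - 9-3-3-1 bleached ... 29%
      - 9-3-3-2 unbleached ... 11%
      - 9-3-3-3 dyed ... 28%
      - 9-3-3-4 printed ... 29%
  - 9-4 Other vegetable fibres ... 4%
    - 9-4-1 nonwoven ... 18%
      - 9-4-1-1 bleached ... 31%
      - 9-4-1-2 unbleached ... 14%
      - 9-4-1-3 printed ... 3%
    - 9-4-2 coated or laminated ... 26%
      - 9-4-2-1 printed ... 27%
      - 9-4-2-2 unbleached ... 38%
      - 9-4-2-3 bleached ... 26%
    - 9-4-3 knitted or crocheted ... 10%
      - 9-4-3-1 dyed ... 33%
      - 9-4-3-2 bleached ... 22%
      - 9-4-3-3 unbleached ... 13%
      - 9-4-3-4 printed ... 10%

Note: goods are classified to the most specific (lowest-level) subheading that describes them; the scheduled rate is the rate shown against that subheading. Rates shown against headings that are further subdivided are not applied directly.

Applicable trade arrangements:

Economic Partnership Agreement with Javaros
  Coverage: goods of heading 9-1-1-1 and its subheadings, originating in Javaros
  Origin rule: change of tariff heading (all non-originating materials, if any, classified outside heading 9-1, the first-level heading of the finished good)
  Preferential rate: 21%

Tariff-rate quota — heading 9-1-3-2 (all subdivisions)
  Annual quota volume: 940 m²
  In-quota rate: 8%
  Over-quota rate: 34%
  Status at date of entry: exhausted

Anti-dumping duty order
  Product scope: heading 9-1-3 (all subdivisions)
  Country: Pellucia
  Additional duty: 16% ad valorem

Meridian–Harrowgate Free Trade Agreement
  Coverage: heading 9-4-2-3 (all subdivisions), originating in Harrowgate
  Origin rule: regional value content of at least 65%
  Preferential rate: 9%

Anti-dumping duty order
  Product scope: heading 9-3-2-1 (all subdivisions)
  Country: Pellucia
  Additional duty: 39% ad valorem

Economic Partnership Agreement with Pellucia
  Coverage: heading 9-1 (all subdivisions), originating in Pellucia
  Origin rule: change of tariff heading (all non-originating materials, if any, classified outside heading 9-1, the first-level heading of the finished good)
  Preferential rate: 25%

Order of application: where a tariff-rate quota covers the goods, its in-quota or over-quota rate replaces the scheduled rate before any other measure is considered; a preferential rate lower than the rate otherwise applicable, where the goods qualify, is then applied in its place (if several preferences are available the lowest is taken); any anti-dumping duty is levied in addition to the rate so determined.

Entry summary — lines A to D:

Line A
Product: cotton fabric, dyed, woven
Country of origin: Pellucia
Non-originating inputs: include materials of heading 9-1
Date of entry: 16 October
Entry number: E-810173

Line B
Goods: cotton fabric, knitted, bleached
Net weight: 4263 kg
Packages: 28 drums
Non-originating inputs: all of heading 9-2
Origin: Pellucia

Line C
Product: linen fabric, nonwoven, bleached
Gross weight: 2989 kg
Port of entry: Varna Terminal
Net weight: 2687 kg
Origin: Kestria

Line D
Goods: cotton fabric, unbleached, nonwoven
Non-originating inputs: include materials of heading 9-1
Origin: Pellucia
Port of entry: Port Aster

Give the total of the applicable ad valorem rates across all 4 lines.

85%

Line A: cotton → 9-1; woven → 9-1-3; dyed → 9-1-3-3. Scheduled 7%. Pellucia agreement on 9-1: CTH not met; anti-dumping (Pellucia, 9-1-3): +16%; total 7% + 16% = 23%. → 23%.
Line B: cotton → 9-1; knitted → 9-1-1; bleached → 9-1-1-1. Scheduled 2%. Pellucia agreement on 9-1: CTH met → 25% available; preference 25% not lower than 2% → no reduction. → 2%.
Line C: linen → 9-4; nonwoven → 9-4-1; bleached → 9-4-1-1. Scheduled 31%. No special measure applies. → 31%.
Line D: cotton → 9-1; nonwoven → 9-1-2; unbleached → 9-1-2-3. Scheduled 29%. Pellucia agreement on 9-1: CTH not met. → 29%.
Sum: 23% + 2% + 31% + 29% = 85%.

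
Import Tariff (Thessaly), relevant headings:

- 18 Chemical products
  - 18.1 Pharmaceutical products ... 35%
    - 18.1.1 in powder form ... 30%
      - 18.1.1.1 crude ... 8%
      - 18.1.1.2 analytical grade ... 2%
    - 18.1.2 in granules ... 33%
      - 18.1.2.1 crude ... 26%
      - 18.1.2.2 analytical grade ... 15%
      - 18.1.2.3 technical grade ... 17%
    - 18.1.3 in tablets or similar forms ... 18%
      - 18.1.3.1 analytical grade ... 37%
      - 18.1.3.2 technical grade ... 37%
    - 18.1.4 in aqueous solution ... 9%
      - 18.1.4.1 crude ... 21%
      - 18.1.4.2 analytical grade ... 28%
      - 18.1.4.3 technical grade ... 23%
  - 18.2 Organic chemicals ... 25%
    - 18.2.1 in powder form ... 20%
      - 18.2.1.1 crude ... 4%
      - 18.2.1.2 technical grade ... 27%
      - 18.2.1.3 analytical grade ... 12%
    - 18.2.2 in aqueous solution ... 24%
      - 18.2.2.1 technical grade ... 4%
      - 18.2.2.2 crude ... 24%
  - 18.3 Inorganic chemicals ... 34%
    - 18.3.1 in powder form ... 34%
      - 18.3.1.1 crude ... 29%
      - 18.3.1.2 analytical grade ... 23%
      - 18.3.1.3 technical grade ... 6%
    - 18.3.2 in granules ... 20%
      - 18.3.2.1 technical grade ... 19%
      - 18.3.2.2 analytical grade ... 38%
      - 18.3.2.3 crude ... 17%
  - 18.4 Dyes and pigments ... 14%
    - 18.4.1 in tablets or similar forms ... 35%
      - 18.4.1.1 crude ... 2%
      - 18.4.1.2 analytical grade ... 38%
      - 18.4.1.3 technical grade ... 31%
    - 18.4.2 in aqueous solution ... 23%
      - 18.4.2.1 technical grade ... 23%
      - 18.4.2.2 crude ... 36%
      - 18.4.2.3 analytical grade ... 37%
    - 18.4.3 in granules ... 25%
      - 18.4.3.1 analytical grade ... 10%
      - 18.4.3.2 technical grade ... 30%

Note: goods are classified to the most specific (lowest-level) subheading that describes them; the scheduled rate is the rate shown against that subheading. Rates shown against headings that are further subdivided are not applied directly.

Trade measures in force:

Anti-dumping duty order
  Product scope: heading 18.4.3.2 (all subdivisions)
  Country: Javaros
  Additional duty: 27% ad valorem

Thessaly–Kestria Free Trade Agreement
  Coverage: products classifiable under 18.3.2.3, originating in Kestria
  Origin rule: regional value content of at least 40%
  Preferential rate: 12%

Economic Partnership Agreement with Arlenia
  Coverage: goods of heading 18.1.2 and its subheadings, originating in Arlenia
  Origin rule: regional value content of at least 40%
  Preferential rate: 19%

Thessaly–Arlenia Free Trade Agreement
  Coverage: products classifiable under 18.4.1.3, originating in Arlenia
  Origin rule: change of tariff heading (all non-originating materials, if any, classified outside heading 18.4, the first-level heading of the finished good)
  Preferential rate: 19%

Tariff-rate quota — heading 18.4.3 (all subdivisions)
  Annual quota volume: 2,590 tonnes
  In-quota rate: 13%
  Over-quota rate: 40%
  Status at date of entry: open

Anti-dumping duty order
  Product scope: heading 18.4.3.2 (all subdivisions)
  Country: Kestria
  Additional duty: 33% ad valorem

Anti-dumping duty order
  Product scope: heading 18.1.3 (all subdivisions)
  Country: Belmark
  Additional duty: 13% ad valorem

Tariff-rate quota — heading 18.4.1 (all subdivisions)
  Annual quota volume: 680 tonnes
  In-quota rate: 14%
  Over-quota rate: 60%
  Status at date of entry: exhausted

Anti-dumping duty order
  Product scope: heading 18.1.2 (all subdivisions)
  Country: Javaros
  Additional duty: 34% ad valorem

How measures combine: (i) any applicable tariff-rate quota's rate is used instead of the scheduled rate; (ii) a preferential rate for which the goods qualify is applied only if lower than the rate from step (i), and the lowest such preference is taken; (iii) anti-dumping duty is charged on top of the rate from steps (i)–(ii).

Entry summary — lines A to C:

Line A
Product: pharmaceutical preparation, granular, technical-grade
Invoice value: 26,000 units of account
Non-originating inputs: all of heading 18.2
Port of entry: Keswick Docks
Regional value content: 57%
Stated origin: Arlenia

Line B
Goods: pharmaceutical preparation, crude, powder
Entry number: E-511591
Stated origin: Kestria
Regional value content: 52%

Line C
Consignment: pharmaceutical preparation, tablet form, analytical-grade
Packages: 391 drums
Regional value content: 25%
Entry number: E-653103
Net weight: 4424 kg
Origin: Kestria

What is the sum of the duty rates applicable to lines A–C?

Line A: pharmaceutical → 18.1; granular → 18.1.2; technical-grade → 18.1.2.3. Scheduled 17%. Arlenia agreement on 18.1.2: RVC ≥ 40% → 19% available; Arlenia agreement on 18.4.1.3: 18.1.2.3 not covered; preference 19% not lower than 17% → no reduction. → 17%.
Line B: pharmaceutical → 18.1; powder → 18.1.1; crude → 18.1.1.1. Scheduled 8%. Kestria agreement on 18.3.2.3: 18.1.1.1 not covered. → 8%.
Line C: pharmaceutical → 18.1; tablet form → 18.1.3; analytical-grade → 18.1.3.1. Scheduled 37%. Kestria agreement on 18.3.2.3: 18.1.3.1 not covered. → 37%.
Sum: 17% + 8% + 37% = 62%.

62%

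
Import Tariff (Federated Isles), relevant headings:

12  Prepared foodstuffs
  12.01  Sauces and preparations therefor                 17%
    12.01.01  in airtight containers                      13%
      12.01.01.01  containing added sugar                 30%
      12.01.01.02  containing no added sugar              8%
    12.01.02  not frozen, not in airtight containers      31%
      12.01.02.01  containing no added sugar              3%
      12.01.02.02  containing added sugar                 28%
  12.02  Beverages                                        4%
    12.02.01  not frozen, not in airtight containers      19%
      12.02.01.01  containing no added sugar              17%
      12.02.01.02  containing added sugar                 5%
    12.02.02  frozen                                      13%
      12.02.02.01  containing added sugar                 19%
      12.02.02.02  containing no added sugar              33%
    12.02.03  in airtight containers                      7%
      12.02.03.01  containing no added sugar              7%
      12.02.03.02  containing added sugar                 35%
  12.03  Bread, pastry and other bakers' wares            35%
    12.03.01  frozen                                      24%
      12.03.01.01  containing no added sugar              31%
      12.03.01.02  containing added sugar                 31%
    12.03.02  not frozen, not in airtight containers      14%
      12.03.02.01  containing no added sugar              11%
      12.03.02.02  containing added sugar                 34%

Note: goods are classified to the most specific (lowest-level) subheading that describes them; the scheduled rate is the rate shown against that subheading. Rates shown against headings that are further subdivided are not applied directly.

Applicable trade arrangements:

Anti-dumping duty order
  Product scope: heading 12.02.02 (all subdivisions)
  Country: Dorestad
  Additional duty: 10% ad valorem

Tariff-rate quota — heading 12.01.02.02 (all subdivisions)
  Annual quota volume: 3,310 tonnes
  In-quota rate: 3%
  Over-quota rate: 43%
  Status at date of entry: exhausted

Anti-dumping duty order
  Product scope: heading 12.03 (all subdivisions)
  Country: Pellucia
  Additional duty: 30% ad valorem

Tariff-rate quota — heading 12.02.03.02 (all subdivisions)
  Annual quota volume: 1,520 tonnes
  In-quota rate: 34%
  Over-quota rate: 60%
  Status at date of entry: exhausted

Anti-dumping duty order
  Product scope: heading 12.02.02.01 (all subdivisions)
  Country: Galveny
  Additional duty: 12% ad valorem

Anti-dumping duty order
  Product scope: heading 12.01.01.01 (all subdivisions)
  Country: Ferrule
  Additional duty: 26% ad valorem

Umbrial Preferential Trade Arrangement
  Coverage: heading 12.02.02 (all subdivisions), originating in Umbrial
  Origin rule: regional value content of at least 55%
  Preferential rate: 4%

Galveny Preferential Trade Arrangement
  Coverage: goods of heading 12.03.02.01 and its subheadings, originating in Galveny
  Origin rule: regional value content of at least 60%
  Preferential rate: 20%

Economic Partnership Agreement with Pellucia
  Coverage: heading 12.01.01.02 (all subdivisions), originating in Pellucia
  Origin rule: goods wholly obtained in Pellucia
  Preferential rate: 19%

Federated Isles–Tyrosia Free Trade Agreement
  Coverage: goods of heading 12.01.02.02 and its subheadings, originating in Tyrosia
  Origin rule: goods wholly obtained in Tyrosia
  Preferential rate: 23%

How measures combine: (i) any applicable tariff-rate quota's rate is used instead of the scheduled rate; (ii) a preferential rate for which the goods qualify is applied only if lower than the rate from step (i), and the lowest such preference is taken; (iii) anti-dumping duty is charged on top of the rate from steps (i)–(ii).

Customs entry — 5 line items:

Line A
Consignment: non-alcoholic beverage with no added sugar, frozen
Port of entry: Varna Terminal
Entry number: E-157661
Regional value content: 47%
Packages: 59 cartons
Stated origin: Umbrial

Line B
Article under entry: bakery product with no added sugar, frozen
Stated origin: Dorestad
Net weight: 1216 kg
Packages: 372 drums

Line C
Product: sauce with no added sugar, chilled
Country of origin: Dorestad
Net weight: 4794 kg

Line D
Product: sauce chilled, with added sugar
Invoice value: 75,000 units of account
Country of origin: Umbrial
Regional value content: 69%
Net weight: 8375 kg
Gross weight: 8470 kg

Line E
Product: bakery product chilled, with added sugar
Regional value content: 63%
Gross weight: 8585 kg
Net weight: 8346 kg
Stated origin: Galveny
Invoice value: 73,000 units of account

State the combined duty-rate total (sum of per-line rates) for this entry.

Line A: non-alcoholic beverage → 12.02; frozen → 12.02.02; with no added sugar → 12.02.02.02. Scheduled 33%. Umbrial agreement on 12.02.02: RVC < 55%. → 33%.
Line B: bakery product → 12.03; frozen → 12.03.01; with no added sugar → 12.03.01.01. Scheduled 31%. No special measure applies. → 31%.
Line C: sauce → 12.01; chilled → 12.01.02; with no added sugar → 12.01.02.01. Scheduled 3%. No special measure applies. → 3%.
Line D: sauce → 12.01; chilled → 12.01.02; with added sugar → 12.01.02.02. Scheduled 28%. quota on 12.01.02.02 exhausted → over-quota 43%; Umbrial agreement on 12.02.02: 12.01.02.02 not covered. → 43%.
Line E: bakery product → 12.03; chilled → 12.03.02; with added sugar → 12.03.02.02. Scheduled 34%. Galveny agreement on 12.03.02.01: 12.03.02.02 not covered. → 34%.
Sum: 33% + 31% + 3% + 43% + 34% = 144%.

144%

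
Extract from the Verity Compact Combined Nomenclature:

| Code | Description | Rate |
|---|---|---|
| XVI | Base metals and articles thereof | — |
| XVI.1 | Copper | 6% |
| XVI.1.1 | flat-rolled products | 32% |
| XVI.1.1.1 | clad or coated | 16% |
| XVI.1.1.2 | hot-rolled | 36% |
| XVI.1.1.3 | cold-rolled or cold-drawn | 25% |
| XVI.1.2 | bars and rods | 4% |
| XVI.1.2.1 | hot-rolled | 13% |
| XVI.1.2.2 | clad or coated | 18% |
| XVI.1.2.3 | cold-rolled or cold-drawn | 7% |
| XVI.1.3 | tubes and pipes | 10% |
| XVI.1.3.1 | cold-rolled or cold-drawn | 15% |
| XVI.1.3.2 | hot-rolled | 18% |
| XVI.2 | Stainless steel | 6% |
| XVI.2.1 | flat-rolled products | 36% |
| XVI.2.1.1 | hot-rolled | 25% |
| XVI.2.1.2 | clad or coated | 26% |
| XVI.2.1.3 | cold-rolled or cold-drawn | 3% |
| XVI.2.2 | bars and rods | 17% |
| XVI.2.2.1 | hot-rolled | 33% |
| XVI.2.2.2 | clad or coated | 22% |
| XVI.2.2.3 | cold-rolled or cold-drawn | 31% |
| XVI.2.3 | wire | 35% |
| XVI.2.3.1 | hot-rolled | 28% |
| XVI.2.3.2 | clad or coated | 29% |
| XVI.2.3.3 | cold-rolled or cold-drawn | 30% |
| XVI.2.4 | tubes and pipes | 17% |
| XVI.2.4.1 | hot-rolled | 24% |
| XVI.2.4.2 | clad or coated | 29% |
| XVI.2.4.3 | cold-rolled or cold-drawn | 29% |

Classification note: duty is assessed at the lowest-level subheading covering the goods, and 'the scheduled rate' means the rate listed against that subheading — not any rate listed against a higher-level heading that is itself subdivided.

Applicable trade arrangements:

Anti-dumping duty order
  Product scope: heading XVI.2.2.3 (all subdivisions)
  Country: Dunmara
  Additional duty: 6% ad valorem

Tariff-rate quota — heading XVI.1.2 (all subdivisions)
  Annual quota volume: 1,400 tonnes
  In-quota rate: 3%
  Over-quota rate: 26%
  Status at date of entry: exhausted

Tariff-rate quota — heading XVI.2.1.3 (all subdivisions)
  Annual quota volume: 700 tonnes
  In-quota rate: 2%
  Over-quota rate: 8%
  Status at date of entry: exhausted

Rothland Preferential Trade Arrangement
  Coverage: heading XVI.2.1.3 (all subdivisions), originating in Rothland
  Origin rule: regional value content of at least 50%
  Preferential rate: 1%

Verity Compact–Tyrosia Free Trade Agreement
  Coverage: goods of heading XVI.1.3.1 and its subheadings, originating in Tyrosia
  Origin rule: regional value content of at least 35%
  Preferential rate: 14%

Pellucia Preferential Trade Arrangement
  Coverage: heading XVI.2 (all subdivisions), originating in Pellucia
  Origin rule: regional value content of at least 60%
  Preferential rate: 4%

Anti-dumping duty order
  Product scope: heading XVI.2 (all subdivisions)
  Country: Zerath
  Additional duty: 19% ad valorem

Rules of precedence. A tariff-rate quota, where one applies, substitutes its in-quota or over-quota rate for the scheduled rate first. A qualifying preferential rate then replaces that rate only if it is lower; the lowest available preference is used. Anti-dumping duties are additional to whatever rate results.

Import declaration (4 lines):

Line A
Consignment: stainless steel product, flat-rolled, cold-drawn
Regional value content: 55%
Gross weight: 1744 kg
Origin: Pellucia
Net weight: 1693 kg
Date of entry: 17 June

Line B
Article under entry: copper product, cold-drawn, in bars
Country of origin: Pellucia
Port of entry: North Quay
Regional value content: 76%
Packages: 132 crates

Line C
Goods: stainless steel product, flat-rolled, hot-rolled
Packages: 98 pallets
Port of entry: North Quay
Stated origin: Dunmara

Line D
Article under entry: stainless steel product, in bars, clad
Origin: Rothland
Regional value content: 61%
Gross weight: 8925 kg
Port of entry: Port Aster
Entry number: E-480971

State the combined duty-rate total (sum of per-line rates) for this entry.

Line A: stainless steel → XVI.2; flat-rolled → XVI.2.1; cold-drawn → XVI.2.1.3. Scheduled 3%. quota on XVI.2.1.3 exhausted → over-quota 8%; Pellucia agreement on XVI.2: RVC < 60%. → 8%.
Line B: copper → XVI.1; in bars → XVI.1.2; cold-drawn → XVI.1.2.3. Scheduled 7%. quota on XVI.1.2 exhausted → over-quota 26%; Pellucia agreement on XVI.2: XVI.1.2.3 not covered. → 26%.
Line C: stainless steel → XVI.2; flat-rolled → XVI.2.1; hot-rolled → XVI.2.1.1. Scheduled 25%. No special measure applies. → 25%.
Line D: stainless steel → XVI.2; in bars → XVI.2.2; clad → XVI.2.2.2. Scheduled 22%. Rothland agreement on XVI.2.1.3: XVI.2.2.2 not covered. → 22%.
Sum: 8% + 26% + 25% + 22% = 81%.

81%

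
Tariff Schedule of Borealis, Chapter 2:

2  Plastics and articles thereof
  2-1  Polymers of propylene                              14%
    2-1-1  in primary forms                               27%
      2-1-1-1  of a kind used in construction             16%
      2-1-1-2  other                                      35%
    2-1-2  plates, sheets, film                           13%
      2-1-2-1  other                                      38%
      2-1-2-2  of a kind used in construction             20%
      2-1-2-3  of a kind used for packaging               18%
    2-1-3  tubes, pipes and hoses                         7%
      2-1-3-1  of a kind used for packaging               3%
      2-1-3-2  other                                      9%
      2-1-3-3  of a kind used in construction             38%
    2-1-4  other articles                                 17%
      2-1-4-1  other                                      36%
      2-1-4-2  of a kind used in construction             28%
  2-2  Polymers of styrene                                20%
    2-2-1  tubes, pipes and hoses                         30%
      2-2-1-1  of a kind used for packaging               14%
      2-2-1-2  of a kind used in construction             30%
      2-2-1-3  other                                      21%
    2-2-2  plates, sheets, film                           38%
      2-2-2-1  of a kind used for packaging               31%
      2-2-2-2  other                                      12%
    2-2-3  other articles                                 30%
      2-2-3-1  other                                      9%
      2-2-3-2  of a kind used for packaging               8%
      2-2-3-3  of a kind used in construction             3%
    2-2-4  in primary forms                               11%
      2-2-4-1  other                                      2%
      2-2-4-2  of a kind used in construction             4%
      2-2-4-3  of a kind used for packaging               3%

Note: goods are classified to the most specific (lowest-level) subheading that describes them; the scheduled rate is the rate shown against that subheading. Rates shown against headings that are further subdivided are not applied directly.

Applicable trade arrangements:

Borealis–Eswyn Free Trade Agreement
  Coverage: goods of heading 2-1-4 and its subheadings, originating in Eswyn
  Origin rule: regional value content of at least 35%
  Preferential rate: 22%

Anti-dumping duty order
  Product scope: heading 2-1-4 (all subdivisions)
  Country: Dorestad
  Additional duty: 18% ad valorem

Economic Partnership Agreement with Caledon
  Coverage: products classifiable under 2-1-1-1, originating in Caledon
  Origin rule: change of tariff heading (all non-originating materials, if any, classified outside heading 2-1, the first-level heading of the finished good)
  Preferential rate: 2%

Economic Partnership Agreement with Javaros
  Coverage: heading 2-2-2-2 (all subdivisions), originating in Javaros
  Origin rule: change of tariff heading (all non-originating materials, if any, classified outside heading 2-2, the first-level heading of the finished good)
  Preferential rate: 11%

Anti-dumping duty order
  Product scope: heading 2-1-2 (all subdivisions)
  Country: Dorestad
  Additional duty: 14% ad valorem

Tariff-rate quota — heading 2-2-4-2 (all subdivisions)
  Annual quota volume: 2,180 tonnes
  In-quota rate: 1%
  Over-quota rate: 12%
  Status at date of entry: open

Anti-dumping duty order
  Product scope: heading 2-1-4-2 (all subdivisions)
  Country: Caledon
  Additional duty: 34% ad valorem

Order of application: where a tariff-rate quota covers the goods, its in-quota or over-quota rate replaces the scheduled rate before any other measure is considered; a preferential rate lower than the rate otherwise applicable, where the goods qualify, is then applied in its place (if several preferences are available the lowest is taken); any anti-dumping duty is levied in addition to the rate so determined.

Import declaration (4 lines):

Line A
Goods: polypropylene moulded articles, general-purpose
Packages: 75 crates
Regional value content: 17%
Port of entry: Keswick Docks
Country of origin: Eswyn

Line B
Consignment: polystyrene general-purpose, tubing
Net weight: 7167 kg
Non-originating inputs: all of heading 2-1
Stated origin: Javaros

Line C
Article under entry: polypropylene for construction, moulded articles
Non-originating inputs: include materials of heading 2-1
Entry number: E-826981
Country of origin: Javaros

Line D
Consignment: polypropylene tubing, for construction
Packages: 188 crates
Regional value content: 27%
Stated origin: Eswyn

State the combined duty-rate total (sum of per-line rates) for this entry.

Line A: polypropylene → 2-1; moulded articles → 2-1-4; general-purpose → 2-1-4-1. Scheduled 36%. Eswyn agreement on 2-1-4: RVC < 35%. → 36%.
Line B: polystyrene → 2-2; tubing → 2-2-1; general-purpose → 2-2-1-3. Scheduled 21%. Javaros agreement on 2-2-2-2: 2-2-1-3 not covered. → 21%.
Line C: polypropylene → 2-1; moulded articles → 2-1-4; for construction → 2-1-4-2. Scheduled 28%. Javaros agreement on 2-2-2-2: 2-1-4-2 not covered. → 28%.
Line D: polypropylene → 2-1; tubing → 2-1-3; for construction → 2-1-3-3. Scheduled 38%. Eswyn agreement on 2-1-4: 2-1-3-3 not covered. → 38%.
Sum: 36% + 21% + 28% + 38% = 123%.

123%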